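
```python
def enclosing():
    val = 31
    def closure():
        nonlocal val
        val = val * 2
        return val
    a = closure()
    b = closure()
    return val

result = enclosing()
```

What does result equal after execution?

Step 1: val starts at 31.
Step 2: First closure(): val = 31 * 2 = 62.
Step 3: Second closure(): val = 62 * 2 = 124.
Step 4: result = 124

The answer is 124.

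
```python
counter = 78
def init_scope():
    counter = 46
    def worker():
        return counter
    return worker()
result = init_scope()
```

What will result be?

Step 1: counter = 78 globally, but init_scope() defines counter = 46 locally.
Step 2: worker() looks up counter. Not in local scope, so checks enclosing scope (init_scope) and finds counter = 46.
Step 3: result = 46

The answer is 46.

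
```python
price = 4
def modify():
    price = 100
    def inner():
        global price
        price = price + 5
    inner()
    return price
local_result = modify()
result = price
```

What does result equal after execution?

Step 1: Global price = 4. modify() creates local price = 100.
Step 2: inner() declares global price and adds 5: global price = 4 + 5 = 9.
Step 3: modify() returns its local price = 100 (unaffected by inner).
Step 4: result = global price = 9

The answer is 9.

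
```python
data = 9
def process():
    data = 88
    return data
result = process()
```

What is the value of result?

Step 1: Global data = 9.
Step 2: process() creates local data = 88, shadowing the global.
Step 3: Returns local data = 88. result = 88

The answer is 88.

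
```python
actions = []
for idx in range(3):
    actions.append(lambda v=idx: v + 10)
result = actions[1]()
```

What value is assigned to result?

Step 1: Default argument v=idx captures idx's value at definition time.
Step 2: actions[1] was defined when idx = 1, so v defaults to 1.
Step 3: result = 1 + 10 = 11 (default arg fixes the late binding issue)

The answer is 11.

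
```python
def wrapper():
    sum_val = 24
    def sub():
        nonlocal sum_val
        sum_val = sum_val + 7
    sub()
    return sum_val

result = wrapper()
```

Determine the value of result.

Step 1: wrapper() sets sum_val = 24.
Step 2: sub() uses nonlocal to modify sum_val in wrapper's scope: sum_val = 24 + 7 = 31.
Step 3: wrapper() returns the modified sum_val = 31

The answer is 31.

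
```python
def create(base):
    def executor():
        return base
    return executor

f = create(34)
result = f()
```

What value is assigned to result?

Step 1: create(34) creates closure capturing base = 34.
Step 2: f() returns the captured base = 34.
Step 3: result = 34

The answer is 34.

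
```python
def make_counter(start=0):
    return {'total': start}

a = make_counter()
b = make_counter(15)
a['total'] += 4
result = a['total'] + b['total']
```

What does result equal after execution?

Step 1: make_counter() returns a new dict each call (immutable default 0).
Step 2: a = {'total': 0}, b = {'total': 15}.
Step 3: a['total'] += 4 = 4. result = 4 + 15 = 19

The answer is 19.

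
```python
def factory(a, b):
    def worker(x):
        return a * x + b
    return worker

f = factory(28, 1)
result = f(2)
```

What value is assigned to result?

Step 1: factory(28, 1) captures a = 28, b = 1.
Step 2: f(2) computes 28 * 2 + 1 = 57.
Step 3: result = 57

The answer is 57.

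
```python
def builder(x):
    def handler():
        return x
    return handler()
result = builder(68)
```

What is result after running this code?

Step 1: builder(68) binds parameter x = 68.
Step 2: handler() looks up x in enclosing scope and finds the parameter x = 68.
Step 3: result = 68

The answer is 68.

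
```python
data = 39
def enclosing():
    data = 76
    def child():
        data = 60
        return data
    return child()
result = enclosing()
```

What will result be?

Step 1: Three scopes define data: global (39), enclosing (76), child (60).
Step 2: child() has its own local data = 60, which shadows both enclosing and global.
Step 3: result = 60 (local wins in LEGB)

The answer is 60.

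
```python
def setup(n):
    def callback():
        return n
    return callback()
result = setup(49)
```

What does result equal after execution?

Step 1: setup(49) binds parameter n = 49.
Step 2: callback() looks up n in enclosing scope and finds the parameter n = 49.
Step 3: result = 49

The answer is 49.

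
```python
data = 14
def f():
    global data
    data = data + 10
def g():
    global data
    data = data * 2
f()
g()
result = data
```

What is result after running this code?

Step 1: data = 14.
Step 2: f() adds 10: data = 14 + 10 = 24.
Step 3: g() doubles: data = 24 * 2 = 48.
Step 4: result = 48

The answer is 48.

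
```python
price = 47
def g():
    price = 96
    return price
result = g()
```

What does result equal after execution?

Step 1: Global price = 47.
Step 2: g() creates local price = 96, shadowing the global.
Step 3: Returns local price = 96. result = 96

The answer is 96.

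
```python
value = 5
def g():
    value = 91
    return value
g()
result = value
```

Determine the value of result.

Step 1: value = 5 globally.
Step 2: g() creates a LOCAL value = 91 (no global keyword!).
Step 3: The global value is unchanged. result = 5

The answer is 5.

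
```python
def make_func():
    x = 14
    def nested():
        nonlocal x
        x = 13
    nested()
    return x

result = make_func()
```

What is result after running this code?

Step 1: make_func() sets x = 14.
Step 2: nested() uses nonlocal to reassign x = 13.
Step 3: result = 13

The answer is 13.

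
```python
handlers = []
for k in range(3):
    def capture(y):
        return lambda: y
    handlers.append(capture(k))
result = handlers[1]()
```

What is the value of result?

Step 1: capture(k) creates a new scope capturing y = k at call time.
Step 2: handlers[1] = capture(1), so its lambda captures y = 1.
Step 3: result = 1 (closure factory fixes late binding)

The answer is 1.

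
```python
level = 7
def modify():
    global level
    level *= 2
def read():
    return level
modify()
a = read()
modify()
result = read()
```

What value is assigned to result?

Step 1: level = 7.
Step 2: First modify(): level = 7 * 2 = 14.
Step 3: Second modify(): level = 14 * 2 = 28.
Step 4: read() returns 28

The answer is 28.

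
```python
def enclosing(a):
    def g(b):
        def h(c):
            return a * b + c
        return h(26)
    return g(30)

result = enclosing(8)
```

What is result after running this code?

Step 1: a = 8, b = 30, c = 26.
Step 2: h() computes a * b + c = 8 * 30 + 26 = 266.
Step 3: result = 266

The answer is 266.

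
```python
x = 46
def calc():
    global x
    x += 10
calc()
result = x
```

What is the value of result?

Step 1: x = 46 globally.
Step 2: calc() modifies global x: x += 10 = 56.
Step 3: result = 56

The answer is 56.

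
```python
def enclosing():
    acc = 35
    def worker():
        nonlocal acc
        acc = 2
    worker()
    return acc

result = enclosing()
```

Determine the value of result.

Step 1: enclosing() sets acc = 35.
Step 2: worker() uses nonlocal to reassign acc = 2.
Step 3: result = 2

The answer is 2.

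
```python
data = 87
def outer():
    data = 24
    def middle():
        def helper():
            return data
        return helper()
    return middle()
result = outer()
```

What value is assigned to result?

Step 1: outer() defines data = 24. middle() and helper() have no local data.
Step 2: helper() checks local (none), enclosing middle() (none), enclosing outer() and finds data = 24.
Step 3: result = 24

The answer is 24.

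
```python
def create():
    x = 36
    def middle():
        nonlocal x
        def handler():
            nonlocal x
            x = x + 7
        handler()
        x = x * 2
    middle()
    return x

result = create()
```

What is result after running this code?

Step 1: x = 36.
Step 2: handler() adds 7: x = 36 + 7 = 43.
Step 3: middle() doubles: x = 43 * 2 = 86.
Step 4: result = 86

The answer is 86.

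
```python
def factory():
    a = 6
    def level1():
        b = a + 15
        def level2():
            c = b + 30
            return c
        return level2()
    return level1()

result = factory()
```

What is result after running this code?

Step 1: a = 6. b = a + 15 = 21.
Step 2: c = b + 30 = 21 + 30 = 51.
Step 3: result = 51

The answer is 51.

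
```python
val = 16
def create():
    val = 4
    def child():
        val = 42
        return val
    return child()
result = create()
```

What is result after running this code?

Step 1: Three scopes define val: global (16), create (4), child (42).
Step 2: child() has its own local val = 42, which shadows both enclosing and global.
Step 3: result = 42 (local wins in LEGB)

The answer is 42.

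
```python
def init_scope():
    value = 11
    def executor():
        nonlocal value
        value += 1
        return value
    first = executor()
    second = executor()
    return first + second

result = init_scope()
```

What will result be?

Step 1: value starts at 11.
Step 2: First call: value = 11 + 1 = 12, returns 12.
Step 3: Second call: value = 12 + 1 = 13, returns 13.
Step 4: result = 12 + 13 = 25

The answer is 25.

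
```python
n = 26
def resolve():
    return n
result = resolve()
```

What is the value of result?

Step 1: n = 26 is defined in the global scope.
Step 2: resolve() looks up n. No local n exists, so Python checks the global scope via LEGB rule and finds n = 26.
Step 3: result = 26

The answer is 26.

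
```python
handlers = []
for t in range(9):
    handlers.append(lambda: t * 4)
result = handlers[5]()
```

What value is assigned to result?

Step 1: All lambdas reference the same variable t (late binding).
Step 2: After the loop, t = 8. Every lambda returns t * 4.
Step 3: handlers[5]() = 8 * 4 = 32

The answer is 32.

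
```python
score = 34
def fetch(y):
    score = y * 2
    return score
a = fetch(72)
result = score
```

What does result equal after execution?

Step 1: Global score = 34.
Step 2: fetch(72) creates local score = 72 * 2 = 144.
Step 3: Global score unchanged because no global keyword. result = 34

The answer is 34.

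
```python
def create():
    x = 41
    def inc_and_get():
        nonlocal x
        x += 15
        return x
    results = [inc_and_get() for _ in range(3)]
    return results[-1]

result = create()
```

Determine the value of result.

Step 1: x = 41.
Step 2: Three calls to inc_and_get(), each adding 15.
Step 3: Last value = 41 + 15 * 3 = 86

The answer is 86.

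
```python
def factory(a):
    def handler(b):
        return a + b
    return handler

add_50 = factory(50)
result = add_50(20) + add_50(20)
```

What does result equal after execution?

Step 1: add_50 captures a = 50.
Step 2: add_50(20) = 50 + 20 = 70, called twice.
Step 3: result = 70 + 70 = 140

The answer is 140.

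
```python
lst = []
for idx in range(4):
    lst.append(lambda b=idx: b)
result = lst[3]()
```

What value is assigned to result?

Step 1: Default argument b=idx captures idx's value at each iteration.
Step 2: lst[3] captured b = 3 when idx was 3.
Step 3: result = 3

The answer is 3.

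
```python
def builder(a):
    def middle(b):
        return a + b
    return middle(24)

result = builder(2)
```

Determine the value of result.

Step 1: builder(2) passes a = 2.
Step 2: middle(24) has b = 24, reads a = 2 from enclosing.
Step 3: result = 2 + 24 = 26

The answer is 26.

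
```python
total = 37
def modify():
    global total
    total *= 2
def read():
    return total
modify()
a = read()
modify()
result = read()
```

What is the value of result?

Step 1: total = 37.
Step 2: First modify(): total = 37 * 2 = 74.
Step 3: Second modify(): total = 74 * 2 = 148.
Step 4: read() returns 148

The answer is 148.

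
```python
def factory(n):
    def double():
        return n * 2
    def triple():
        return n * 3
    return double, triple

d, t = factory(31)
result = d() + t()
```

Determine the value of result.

Step 1: Both closures capture the same n = 31.
Step 2: d() = 31 * 2 = 62, t() = 31 * 3 = 93.
Step 3: result = 62 + 93 = 155

The answer is 155.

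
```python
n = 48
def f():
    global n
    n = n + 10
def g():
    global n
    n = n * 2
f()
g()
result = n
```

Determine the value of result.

Step 1: n = 48.
Step 2: f() adds 10: n = 48 + 10 = 58.
Step 3: g() doubles: n = 58 * 2 = 116.
Step 4: result = 116

The answer is 116.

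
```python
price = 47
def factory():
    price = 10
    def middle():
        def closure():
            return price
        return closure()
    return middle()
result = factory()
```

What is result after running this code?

Step 1: factory() defines price = 10. middle() and closure() have no local price.
Step 2: closure() checks local (none), enclosing middle() (none), enclosing factory() and finds price = 10.
Step 3: result = 10

The answer is 10.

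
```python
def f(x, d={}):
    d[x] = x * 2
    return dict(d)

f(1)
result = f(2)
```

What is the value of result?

Step 1: Mutable default dict is shared across calls.
Step 2: First call adds 1: 2. Second call adds 2: 4.
Step 3: result = {1: 2, 2: 4}

The answer is {1: 2, 2: 4}.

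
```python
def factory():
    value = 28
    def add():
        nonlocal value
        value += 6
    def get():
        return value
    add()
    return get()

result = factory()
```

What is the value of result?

Step 1: value = 28. add() modifies it via nonlocal, get() reads it.
Step 2: add() makes value = 28 + 6 = 34.
Step 3: get() returns 34. result = 34

The answer is 34.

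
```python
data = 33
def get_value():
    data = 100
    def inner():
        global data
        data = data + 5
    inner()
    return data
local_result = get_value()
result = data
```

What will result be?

Step 1: Global data = 33. get_value() creates local data = 100.
Step 2: inner() declares global data and adds 5: global data = 33 + 5 = 38.
Step 3: get_value() returns its local data = 100 (unaffected by inner).
Step 4: result = global data = 38

The answer is 38.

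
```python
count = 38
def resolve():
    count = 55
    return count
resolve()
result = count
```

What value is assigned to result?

Step 1: count = 38 globally.
Step 2: resolve() creates a LOCAL count = 55 (no global keyword!).
Step 3: The global count is unchanged. result = 38

The answer is 38.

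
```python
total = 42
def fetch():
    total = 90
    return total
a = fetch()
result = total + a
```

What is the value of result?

Step 1: Global total = 42. fetch() returns local total = 90.
Step 2: a = 90. Global total still = 42.
Step 3: result = 42 + 90 = 132

The answer is 132.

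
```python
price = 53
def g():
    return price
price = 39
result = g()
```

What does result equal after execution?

Step 1: price is first set to 53, then reassigned to 39.
Step 2: g() is called after the reassignment, so it looks up the current global price = 39.
Step 3: result = 39

The answer is 39.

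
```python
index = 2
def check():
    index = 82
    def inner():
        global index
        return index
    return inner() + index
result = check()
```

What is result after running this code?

Step 1: Global index = 2. check() shadows with local index = 82.
Step 2: inner() uses global keyword, so inner() returns global index = 2.
Step 3: check() returns 2 + 82 = 84

The answer is 84.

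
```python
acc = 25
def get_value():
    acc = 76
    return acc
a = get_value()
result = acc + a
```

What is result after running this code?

Step 1: Global acc = 25. get_value() returns local acc = 76.
Step 2: a = 76. Global acc still = 25.
Step 3: result = 25 + 76 = 101

The answer is 101.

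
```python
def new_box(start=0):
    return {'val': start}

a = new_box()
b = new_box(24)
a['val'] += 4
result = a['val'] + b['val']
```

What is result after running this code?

Step 1: new_box() returns a new dict each call (immutable default 0).
Step 2: a = {'val': 0}, b = {'val': 24}.
Step 3: a['val'] += 4 = 4. result = 4 + 24 = 28

The answer is 28.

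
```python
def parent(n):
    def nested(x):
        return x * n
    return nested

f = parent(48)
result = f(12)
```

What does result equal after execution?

Step 1: parent(48) creates a closure capturing n = 48.
Step 2: f(12) computes 12 * 48 = 576.
Step 3: result = 576

The answer is 576.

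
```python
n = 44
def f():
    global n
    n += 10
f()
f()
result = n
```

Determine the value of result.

Step 1: n = 44.
Step 2: First f(): n = 44 + 10 = 54.
Step 3: Second f(): n = 54 + 10 = 64. result = 64

The answer is 64.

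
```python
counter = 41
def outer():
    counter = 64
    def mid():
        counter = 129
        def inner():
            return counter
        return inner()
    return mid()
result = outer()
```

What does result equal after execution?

Step 1: Three levels of shadowing: global 41, outer 64, mid 129.
Step 2: inner() finds counter = 129 in enclosing mid() scope.
Step 3: result = 129

The answer is 129.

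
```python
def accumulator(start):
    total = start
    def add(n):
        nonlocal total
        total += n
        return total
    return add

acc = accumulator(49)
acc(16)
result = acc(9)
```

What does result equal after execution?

Step 1: accumulator(49) creates closure with total = 49.
Step 2: First acc(16): total = 49 + 16 = 65.
Step 3: Second acc(9): total = 65 + 9 = 74. result = 74

The answer is 74.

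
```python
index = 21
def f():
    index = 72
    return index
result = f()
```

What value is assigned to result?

Step 1: Global index = 21.
Step 2: f() creates local index = 72, shadowing the global.
Step 3: Returns local index = 72. result = 72

The answer is 72.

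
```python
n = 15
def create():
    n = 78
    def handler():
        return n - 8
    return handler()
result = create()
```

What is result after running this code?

Step 1: create() shadows global n with n = 78.
Step 2: handler() finds n = 78 in enclosing scope, computes 78 - 8 = 70.
Step 3: result = 70

The answer is 70.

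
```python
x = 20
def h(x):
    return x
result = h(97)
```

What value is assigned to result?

Step 1: Global x = 20.
Step 2: h(97) takes parameter x = 97, which shadows the global.
Step 3: result = 97

The answer is 97.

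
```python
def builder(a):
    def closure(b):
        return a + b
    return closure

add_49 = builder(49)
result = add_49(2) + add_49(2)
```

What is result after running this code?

Step 1: add_49 captures a = 49.
Step 2: add_49(2) = 49 + 2 = 51, called twice.
Step 3: result = 51 + 51 = 102

The answer is 102.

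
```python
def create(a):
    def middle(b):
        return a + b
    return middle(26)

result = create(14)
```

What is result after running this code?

Step 1: create(14) passes a = 14.
Step 2: middle(26) has b = 26, reads a = 14 from enclosing.
Step 3: result = 14 + 26 = 40

The answer is 40.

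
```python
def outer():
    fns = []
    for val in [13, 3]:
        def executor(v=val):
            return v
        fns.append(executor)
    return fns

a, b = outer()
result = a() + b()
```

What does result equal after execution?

Step 1: Default argument v=val captures val at each iteration.
Step 2: a() returns 13 (captured at first iteration), b() returns 3 (captured at second).
Step 3: result = 13 + 3 = 16

The answer is 16.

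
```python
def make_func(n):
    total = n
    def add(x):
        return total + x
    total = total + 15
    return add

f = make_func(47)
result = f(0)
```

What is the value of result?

Step 1: make_func(47) sets total = 47, then total = 47 + 15 = 62.
Step 2: Closures capture by reference, so add sees total = 62.
Step 3: f(0) returns 62 + 0 = 62

The answer is 62.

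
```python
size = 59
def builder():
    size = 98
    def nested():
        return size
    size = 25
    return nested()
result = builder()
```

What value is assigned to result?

Step 1: builder() sets size = 98, then later size = 25.
Step 2: nested() is called after size is reassigned to 25. Closures capture variables by reference, not by value.
Step 3: result = 25

The answer is 25.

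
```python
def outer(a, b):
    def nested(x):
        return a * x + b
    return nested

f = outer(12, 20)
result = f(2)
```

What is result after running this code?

Step 1: outer(12, 20) captures a = 12, b = 20.
Step 2: f(2) computes 12 * 2 + 20 = 44.
Step 3: result = 44

The answer is 44.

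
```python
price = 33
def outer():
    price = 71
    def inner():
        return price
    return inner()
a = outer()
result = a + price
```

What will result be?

Step 1: outer() has local price = 71. inner() reads from enclosing.
Step 2: outer() returns 71. Global price = 33 unchanged.
Step 3: result = 71 + 33 = 104

The answer is 104.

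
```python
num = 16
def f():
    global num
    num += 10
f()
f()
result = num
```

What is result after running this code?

Step 1: num = 16.
Step 2: First f(): num = 16 + 10 = 26.
Step 3: Second f(): num = 26 + 10 = 36. result = 36

The answer is 36.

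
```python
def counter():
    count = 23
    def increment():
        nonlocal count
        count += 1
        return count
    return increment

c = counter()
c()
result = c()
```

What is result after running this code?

Step 1: counter() creates closure with count = 23.
Step 2: Each c() call increments count via nonlocal. After 2 calls: 23 + 2 = 25.
Step 3: result = 25

The answer is 25.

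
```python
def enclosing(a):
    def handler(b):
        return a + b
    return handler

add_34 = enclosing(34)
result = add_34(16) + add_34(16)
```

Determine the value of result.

Step 1: add_34 captures a = 34.
Step 2: add_34(16) = 34 + 16 = 50, called twice.
Step 3: result = 50 + 50 = 100

The answer is 100.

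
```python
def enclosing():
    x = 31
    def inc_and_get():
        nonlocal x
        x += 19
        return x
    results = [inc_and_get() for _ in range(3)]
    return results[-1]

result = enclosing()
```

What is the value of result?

Step 1: x = 31.
Step 2: Three calls to inc_and_get(), each adding 19.
Step 3: Last value = 31 + 19 * 3 = 88

The answer is 88.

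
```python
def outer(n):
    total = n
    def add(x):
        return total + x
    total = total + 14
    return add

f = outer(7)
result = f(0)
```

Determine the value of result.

Step 1: outer(7) sets total = 7, then total = 7 + 14 = 21.
Step 2: Closures capture by reference, so add sees total = 21.
Step 3: f(0) returns 21 + 0 = 21

The answer is 21.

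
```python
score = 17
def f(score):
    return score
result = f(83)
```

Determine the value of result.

Step 1: Global score = 17.
Step 2: f(83) takes parameter score = 83, which shadows the global.
Step 3: result = 83

The answer is 83.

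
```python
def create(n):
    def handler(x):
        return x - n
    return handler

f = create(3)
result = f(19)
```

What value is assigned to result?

Step 1: create(3) creates a closure capturing n = 3.
Step 2: f(19) computes 19 - 3 = 16.
Step 3: result = 16

The answer is 16.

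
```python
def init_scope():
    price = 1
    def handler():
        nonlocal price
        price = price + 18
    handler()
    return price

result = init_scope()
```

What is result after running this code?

Step 1: init_scope() sets price = 1.
Step 2: handler() uses nonlocal to modify price in init_scope's scope: price = 1 + 18 = 19.
Step 3: init_scope() returns the modified price = 19

The answer is 19.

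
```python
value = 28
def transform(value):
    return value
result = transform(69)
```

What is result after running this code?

Step 1: Global value = 28.
Step 2: transform(69) takes parameter value = 69, which shadows the global.
Step 3: result = 69

The answer is 69.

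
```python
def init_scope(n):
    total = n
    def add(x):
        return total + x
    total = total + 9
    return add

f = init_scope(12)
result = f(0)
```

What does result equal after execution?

Step 1: init_scope(12) sets total = 12, then total = 12 + 9 = 21.
Step 2: Closures capture by reference, so add sees total = 21.
Step 3: f(0) returns 21 + 0 = 21

The answer is 21.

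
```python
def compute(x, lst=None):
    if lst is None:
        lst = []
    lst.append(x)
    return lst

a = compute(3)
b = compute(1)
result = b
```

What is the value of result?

Step 1: None default with guard creates a NEW list each call.
Step 2: a = [3] (fresh list). b = [1] (another fresh list).
Step 3: result = [1] (this is the fix for mutable default)

The answer is [1].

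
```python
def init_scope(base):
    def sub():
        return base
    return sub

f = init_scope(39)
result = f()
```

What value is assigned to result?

Step 1: init_scope(39) creates closure capturing base = 39.
Step 2: f() returns the captured base = 39.
Step 3: result = 39

The answer is 39.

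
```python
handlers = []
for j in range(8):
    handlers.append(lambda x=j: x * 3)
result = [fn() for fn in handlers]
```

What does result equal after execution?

Step 1: Default arg x=j captures j at each iteration.
Step 2: handlers[k] has x defaulting to k, returns k * 3.
Step 3: result = [0, 3, 6, 9, 12, 15, 18, 21]

The answer is [0, 3, 6, 9, 12, 15, 18, 21].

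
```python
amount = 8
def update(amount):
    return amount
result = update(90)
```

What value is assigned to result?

Step 1: Global amount = 8.
Step 2: update(90) takes parameter amount = 90, which shadows the global.
Step 3: result = 90

The answer is 90.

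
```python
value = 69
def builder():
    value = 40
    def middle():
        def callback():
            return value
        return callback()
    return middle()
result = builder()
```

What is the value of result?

Step 1: builder() defines value = 40. middle() and callback() have no local value.
Step 2: callback() checks local (none), enclosing middle() (none), enclosing builder() and finds value = 40.
Step 3: result = 40

The answer is 40.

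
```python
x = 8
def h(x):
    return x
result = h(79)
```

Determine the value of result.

Step 1: Global x = 8.
Step 2: h(79) takes parameter x = 79, which shadows the global.
Step 3: result = 79

The answer is 79.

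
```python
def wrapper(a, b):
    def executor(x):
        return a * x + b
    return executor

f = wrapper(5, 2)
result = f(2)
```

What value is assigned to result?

Step 1: wrapper(5, 2) captures a = 5, b = 2.
Step 2: f(2) computes 5 * 2 + 2 = 12.
Step 3: result = 12

The answer is 12.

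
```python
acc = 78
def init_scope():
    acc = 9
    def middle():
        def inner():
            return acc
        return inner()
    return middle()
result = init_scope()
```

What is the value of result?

Step 1: init_scope() defines acc = 9. middle() and inner() have no local acc.
Step 2: inner() checks local (none), enclosing middle() (none), enclosing init_scope() and finds acc = 9.
Step 3: result = 9

The answer is 9.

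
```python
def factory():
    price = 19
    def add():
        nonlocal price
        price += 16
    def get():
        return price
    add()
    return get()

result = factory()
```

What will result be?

Step 1: price = 19. add() modifies it via nonlocal, get() reads it.
Step 2: add() makes price = 19 + 16 = 35.
Step 3: get() returns 35. result = 35

The answer is 35.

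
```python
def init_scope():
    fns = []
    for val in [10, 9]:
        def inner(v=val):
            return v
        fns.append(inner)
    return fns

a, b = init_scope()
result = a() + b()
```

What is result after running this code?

Step 1: Default argument v=val captures val at each iteration.
Step 2: a() returns 10 (captured at first iteration), b() returns 9 (captured at second).
Step 3: result = 10 + 9 = 19

The answer is 19.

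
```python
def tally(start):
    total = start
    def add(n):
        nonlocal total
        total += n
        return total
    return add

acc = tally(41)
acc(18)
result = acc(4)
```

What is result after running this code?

Step 1: tally(41) creates closure with total = 41.
Step 2: First acc(18): total = 41 + 18 = 59.
Step 3: Second acc(4): total = 59 + 4 = 63. result = 63

The answer is 63.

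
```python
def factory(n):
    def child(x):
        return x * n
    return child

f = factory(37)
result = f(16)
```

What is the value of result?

Step 1: factory(37) creates a closure capturing n = 37.
Step 2: f(16) computes 16 * 37 = 592.
Step 3: result = 592

The answer is 592.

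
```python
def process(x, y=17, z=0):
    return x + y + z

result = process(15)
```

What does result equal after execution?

Step 1: process(15) uses defaults y = 17, z = 0.
Step 2: Returns 15 + 17 + 0 = 32.
Step 3: result = 32

The answer is 32.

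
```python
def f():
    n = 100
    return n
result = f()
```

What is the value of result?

Step 1: f() defines n = 100 in its local scope.
Step 2: return n finds the local variable n = 100.
Step 3: result = 100

The answer is 100.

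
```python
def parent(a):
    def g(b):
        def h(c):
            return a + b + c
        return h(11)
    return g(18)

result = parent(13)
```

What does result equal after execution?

Step 1: a = 13, b = 18, c = 11 across three nested scopes.
Step 2: h() accesses all three via LEGB rule.
Step 3: result = 13 + 18 + 11 = 42

The answer is 42.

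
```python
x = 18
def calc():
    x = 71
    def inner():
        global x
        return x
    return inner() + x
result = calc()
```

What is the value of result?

Step 1: Global x = 18. calc() shadows with local x = 71.
Step 2: inner() uses global keyword, so inner() returns global x = 18.
Step 3: calc() returns 18 + 71 = 89

The answer is 89.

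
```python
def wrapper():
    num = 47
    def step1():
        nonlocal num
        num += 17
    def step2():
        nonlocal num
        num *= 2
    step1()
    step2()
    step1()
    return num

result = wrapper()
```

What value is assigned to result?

Step 1: num = 47.
Step 2: step1(): num = 47 + 17 = 64.
Step 3: step2(): num = 64 * 2 = 128.
Step 4: step1(): num = 128 + 17 = 145. result = 145

The answer is 145.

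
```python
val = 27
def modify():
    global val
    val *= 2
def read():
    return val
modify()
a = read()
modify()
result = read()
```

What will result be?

Step 1: val = 27.
Step 2: First modify(): val = 27 * 2 = 54.
Step 3: Second modify(): val = 54 * 2 = 108.
Step 4: read() returns 108

The answer is 108.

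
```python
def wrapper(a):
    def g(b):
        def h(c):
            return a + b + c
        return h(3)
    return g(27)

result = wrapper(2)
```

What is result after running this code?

Step 1: a = 2, b = 27, c = 3 across three nested scopes.
Step 2: h() accesses all three via LEGB rule.
Step 3: result = 2 + 27 + 3 = 32

The answer is 32.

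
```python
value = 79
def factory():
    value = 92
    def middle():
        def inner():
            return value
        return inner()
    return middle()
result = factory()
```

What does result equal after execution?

Step 1: factory() defines value = 92. middle() and inner() have no local value.
Step 2: inner() checks local (none), enclosing middle() (none), enclosing factory() and finds value = 92.
Step 3: result = 92

The answer is 92.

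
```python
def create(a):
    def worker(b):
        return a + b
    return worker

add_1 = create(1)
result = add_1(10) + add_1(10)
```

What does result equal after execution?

Step 1: add_1 captures a = 1.
Step 2: add_1(10) = 1 + 10 = 11, called twice.
Step 3: result = 11 + 11 = 22

The answer is 22.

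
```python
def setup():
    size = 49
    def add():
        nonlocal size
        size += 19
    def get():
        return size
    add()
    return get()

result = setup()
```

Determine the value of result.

Step 1: size = 49. add() modifies it via nonlocal, get() reads it.
Step 2: add() makes size = 49 + 19 = 68.
Step 3: get() returns 68. result = 68

The answer is 68.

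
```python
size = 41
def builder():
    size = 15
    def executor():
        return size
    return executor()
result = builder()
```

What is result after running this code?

Step 1: size = 41 globally, but builder() defines size = 15 locally.
Step 2: executor() looks up size. Not in local scope, so checks enclosing scope (builder) and finds size = 15.
Step 3: result = 15

The answer is 15.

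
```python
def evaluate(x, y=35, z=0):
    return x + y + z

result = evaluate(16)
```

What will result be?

Step 1: evaluate(16) uses defaults y = 35, z = 0.
Step 2: Returns 16 + 35 + 0 = 51.
Step 3: result = 51

The answer is 51.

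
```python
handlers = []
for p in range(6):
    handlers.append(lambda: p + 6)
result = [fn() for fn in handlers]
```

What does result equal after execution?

Step 1: All lambdas capture p by reference. After the loop, p = 5.
Step 2: Each call returns 5 + 6 = 11.
Step 3: result = [11, 11, 11, 11, 11, 11]

The answer is [11, 11, 11, 11, 11, 11].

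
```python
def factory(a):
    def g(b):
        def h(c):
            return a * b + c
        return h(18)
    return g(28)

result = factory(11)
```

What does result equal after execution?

Step 1: a = 11, b = 28, c = 18.
Step 2: h() computes a * b + c = 11 * 28 + 18 = 326.
Step 3: result = 326

The answer is 326.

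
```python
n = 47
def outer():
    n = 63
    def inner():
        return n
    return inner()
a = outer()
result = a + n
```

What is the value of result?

Step 1: outer() has local n = 63. inner() reads from enclosing.
Step 2: outer() returns 63. Global n = 47 unchanged.
Step 3: result = 63 + 47 = 110

The answer is 110.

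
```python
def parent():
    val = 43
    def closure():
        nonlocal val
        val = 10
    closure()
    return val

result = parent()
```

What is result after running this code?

Step 1: parent() sets val = 43.
Step 2: closure() uses nonlocal to reassign val = 10.
Step 3: result = 10

The answer is 10.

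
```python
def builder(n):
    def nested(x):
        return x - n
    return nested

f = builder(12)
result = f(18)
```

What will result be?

Step 1: builder(12) creates a closure capturing n = 12.
Step 2: f(18) computes 18 - 12 = 6.
Step 3: result = 6

The answer is 6.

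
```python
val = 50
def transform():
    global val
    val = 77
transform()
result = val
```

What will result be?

Step 1: val = 50 globally.
Step 2: transform() declares global val and sets it to 77.
Step 3: After transform(), global val = 77. result = 77

The answer is 77.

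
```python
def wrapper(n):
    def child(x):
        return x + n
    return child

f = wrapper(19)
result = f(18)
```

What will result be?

Step 1: wrapper(19) creates a closure that captures n = 19.
Step 2: f(18) calls the closure with x = 18, returning 18 + 19 = 37.
Step 3: result = 37

The answer is 37.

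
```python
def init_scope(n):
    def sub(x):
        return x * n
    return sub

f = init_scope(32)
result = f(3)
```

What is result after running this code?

Step 1: init_scope(32) creates a closure capturing n = 32.
Step 2: f(3) computes 3 * 32 = 96.
Step 3: result = 96

The answer is 96.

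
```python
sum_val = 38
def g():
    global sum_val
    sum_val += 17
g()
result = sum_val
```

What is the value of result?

Step 1: sum_val = 38 globally.
Step 2: g() modifies global sum_val: sum_val += 17 = 55.
Step 3: result = 55

The answer is 55.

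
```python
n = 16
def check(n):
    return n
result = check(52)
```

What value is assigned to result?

Step 1: Global n = 16.
Step 2: check(52) takes parameter n = 52, which shadows the global.
Step 3: result = 52

The answer is 52.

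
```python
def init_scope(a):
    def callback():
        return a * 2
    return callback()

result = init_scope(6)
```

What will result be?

Step 1: init_scope(6) binds parameter a = 6.
Step 2: callback() accesses a = 6 from enclosing scope.
Step 3: result = 6 * 2 = 12

The answer is 12.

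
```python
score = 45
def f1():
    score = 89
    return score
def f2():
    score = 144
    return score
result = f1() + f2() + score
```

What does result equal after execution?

Step 1: Each function shadows global score with its own local.
Step 2: f1() returns 89, f2() returns 144.
Step 3: Global score = 45 is unchanged. result = 89 + 144 + 45 = 278

The answer is 278.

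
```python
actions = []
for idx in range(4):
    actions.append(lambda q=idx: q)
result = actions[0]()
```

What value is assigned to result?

Step 1: Default argument q=idx captures idx's value at each iteration.
Step 2: actions[0] captured q = 0 when idx was 0.
Step 3: result = 0

The answer is 0.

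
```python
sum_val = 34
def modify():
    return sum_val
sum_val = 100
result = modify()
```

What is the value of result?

Step 1: sum_val is first set to 34, then reassigned to 100.
Step 2: modify() is called after the reassignment, so it looks up the current global sum_val = 100.
Step 3: result = 100

The answer is 100.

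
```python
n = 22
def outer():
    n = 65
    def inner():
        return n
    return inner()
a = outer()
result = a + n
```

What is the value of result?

Step 1: outer() has local n = 65. inner() reads from enclosing.
Step 2: outer() returns 65. Global n = 22 unchanged.
Step 3: result = 65 + 22 = 87

The answer is 87.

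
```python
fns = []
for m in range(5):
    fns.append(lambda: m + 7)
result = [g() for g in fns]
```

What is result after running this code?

Step 1: All lambdas capture m by reference. After the loop, m = 4.
Step 2: Each call returns 4 + 7 = 11.
Step 3: result = [11, 11, 11, 11, 11]

The answer is [11, 11, 11, 11, 11].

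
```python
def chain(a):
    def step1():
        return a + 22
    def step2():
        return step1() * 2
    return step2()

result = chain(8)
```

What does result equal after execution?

Step 1: chain(8) captures a = 8.
Step 2: step2() calls step1() which returns 8 + 22 = 30.
Step 3: step2() returns 30 * 2 = 60

The answer is 60.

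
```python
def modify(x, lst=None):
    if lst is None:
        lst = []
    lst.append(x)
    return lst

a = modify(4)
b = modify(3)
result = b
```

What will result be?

Step 1: None default with guard creates a NEW list each call.
Step 2: a = [4] (fresh list). b = [3] (another fresh list).
Step 3: result = [3] (this is the fix for mutable default)

The answer is [3].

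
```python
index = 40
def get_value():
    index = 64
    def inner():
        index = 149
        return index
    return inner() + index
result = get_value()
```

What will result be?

Step 1: get_value() has local index = 64. inner() has local index = 149.
Step 2: inner() returns its local index = 149.
Step 3: get_value() returns 149 + its own index (64) = 213

The answer is 213.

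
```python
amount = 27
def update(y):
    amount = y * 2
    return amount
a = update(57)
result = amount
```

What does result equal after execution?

Step 1: Global amount = 27.
Step 2: update(57) creates local amount = 57 * 2 = 114.
Step 3: Global amount unchanged because no global keyword. result = 27

The answer is 27.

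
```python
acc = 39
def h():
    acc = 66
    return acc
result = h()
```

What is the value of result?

Step 1: Global acc = 39.
Step 2: h() creates local acc = 66, shadowing the global.
Step 3: Returns local acc = 66. result = 66

The answer is 66.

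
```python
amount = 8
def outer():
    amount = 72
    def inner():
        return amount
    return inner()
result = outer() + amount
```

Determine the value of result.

Step 1: Global amount = 8. outer() shadows with amount = 72.
Step 2: inner() returns enclosing amount = 72. outer() = 72.
Step 3: result = 72 + global amount (8) = 80

The answer is 80.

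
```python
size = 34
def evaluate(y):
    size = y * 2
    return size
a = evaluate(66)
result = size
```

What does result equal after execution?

Step 1: Global size = 34.
Step 2: evaluate(66) creates local size = 66 * 2 = 132.
Step 3: Global size unchanged because no global keyword. result = 34

The answer is 34.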